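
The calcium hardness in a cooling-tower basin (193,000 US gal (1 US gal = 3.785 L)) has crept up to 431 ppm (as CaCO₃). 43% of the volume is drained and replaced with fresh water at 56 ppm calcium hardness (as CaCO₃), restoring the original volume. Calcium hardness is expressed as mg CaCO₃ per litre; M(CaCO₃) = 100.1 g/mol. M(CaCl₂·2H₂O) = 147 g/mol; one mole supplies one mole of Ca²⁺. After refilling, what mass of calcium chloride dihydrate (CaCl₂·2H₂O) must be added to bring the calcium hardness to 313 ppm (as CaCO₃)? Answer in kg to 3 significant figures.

46.4 kg

Volume: 193,000 US gal × 3.785 L/gal = 730,505 L.
After draining 43% and refilling: 431 × 0.57 + 56 × 0.43 = 269.75 ppm.
Deficit to target: 313 − 269.75 = 43.25 mg/L.
As CaCO₃: 43.25 mg/L × 730,505 L = 31,590 g; ÷ 100.1 = 315.6 mol Ca²⁺.
Mass: 315.6 × 147 = 46,400 g.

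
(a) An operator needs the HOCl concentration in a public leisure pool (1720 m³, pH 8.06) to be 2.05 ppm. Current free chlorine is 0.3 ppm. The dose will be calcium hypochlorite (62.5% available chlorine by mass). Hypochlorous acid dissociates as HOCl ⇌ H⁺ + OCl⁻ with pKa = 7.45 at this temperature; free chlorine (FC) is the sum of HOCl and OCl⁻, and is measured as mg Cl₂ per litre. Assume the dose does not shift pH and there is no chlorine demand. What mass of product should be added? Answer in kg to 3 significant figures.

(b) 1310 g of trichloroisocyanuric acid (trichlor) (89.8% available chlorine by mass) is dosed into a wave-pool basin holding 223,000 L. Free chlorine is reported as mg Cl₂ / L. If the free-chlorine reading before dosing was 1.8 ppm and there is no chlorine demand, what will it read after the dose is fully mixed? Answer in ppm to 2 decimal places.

(a) Volume: 1720 m³ = 1,720,000 L.
(a) [OCl⁻]/[HOCl] = 10^(pH − pKa) = 10^(8.06 − 7.45) = 4.074; fraction as HOCl = 1/(1 + 4.074) = 0.1971.
(a) Free chlorine required for 2.05 ppm HOCl: 2.05 / 0.1971 = 10.4 ppm.
(a) FC to add: 10.4 − 0.3 = 10.1 mg/L as Cl₂.
(a) Cl₂ equivalent: 10.1 mg/L × 1,720,000 L = 17,370 g.
(a) Product at 62.5% available Cl: 17,370 / 0.625 = 27,800 g.

(b) Available chlorine delivered: 1310 g × 0.898 = 1176 g as Cl₂.
(b) Concentration rise: 1176 g / 223,000 L = 5.275 mg/L = 5.28 ppm.
(b) Final FC: 1.8 + 5.28 = 7.08 ppm.

(a) 27.8 kg; (b) 7.08 ppm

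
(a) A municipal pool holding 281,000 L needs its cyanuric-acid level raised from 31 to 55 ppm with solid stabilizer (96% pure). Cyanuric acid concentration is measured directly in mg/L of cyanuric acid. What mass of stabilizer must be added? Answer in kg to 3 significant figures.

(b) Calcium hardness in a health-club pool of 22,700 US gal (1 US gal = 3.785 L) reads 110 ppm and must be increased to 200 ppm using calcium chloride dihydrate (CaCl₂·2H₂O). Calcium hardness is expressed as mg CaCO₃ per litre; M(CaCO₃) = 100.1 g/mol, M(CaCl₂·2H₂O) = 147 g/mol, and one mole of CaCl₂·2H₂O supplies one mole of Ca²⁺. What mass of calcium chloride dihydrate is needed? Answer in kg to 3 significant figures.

(a) CYA to add: (55 − 31) = 24 mg/L × 281,000 L = 6744 g cyanuric acid.
(a) At 96% purity: 6744 / 0.96 = 7025 g product.

(b) Volume: 22,700 US gal × 3.785 L/gal = 85,920 L.
(b) Hardness to add: (200 − 110) = 90 mg/L as CaCO₃ × 85,920 L = 7733 g as CaCO₃.
(b) Moles of Ca²⁺ (1 mol Ca²⁺ ≡ 1 mol CaCO₃): 7733 / 100.1 g/mol = 77.25 mol.
(b) Mass of CaCl₂·2H₂O: 77.25 × 147 = 11,360 g.

(a) 7.03 kg; (b) 11.4 kg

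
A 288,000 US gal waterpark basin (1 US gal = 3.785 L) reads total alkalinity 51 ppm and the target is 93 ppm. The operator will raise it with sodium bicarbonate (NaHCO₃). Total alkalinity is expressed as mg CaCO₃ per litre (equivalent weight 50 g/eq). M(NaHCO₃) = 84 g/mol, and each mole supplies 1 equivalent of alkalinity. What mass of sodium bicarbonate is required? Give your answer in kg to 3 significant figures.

76.9 kg

Volume: 288,000 US gal × 3.785 L/gal = 1,090,080 L.
Alkalinity to add: (93 − 51) = 42 mg/L as CaCO₃ × 1,090,080 L = 45,780 g as CaCO₃.
Equivalents: 45,780 g ÷ 50 g/eq = 915.7 eq.
NaHCO₃ supplies 1 eq per mole → 915.7 mol.
Mass: 915.7 mol × 84 g/mol = 76,920 g.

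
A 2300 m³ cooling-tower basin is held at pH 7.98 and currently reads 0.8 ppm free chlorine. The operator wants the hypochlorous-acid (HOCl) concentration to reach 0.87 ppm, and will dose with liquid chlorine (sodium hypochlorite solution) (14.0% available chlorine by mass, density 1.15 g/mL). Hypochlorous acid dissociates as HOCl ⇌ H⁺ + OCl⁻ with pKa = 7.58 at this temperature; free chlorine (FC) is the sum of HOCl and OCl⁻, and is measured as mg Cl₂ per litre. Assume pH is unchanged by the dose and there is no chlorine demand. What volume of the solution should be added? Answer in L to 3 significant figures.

Volume: 2300 m³ = 2,300,000 L.
[OCl⁻]/[HOCl] = 10^(pH − pKa) = 10^(7.98 − 7.58) = 2.512; fraction as HOCl = 1/(1 + 2.512) = 0.2847.
Free chlorine required for 0.87 ppm HOCl: 0.87 / 0.2847 = 3.055 ppm.
FC to add: 3.055 − 0.8 = 2.255 mg/L as Cl₂.
Cl₂ equivalent: 2.255 mg/L × 2,300,000 L = 5187 g.
Product at 14.0% available Cl: 5187 / 0.14 = 37,050 g.
Volume: 37,050 g ÷ 1.15 g/mL = 32,220 mL.

32.2 L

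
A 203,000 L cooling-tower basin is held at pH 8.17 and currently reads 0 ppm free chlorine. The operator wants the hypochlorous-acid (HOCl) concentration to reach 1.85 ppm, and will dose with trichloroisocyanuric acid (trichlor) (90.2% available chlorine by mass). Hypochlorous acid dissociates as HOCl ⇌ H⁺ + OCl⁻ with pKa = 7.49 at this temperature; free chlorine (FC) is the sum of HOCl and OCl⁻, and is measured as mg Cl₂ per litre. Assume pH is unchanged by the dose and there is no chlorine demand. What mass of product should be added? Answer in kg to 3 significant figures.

[OCl⁻]/[HOCl] = 10^(pH − pKa) = 10^(8.17 − 7.49) = 4.786; fraction as HOCl = 1/(1 + 4.786) = 0.1728.
Free chlorine required for 1.85 ppm HOCl: 1.85 / 0.1728 = 10.7 ppm.
FC to add: 10.7 − 0 = 10.7 mg/L as Cl₂.
Cl₂ equivalent: 10.7 mg/L × 203,000 L = 2173 g.
Product at 90.2% available Cl: 2173 / 0.902 = 2409 g.

2.41 kg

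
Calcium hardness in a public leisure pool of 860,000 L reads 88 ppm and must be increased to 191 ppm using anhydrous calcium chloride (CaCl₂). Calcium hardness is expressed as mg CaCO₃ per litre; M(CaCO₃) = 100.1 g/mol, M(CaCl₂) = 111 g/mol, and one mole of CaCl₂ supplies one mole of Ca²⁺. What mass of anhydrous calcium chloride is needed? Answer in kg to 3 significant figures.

Hardness to add: (191 − 88) = 103 mg/L as CaCO₃ × 860,000 L = 88,580 g as CaCO₃.
Moles of Ca²⁺ (1 mol Ca²⁺ ≡ 1 mol CaCO₃): 88,580 / 100.1 g/mol = 884.9 mol.
Mass of CaCl₂: 884.9 × 111 = 98,230 g.

98.2 kg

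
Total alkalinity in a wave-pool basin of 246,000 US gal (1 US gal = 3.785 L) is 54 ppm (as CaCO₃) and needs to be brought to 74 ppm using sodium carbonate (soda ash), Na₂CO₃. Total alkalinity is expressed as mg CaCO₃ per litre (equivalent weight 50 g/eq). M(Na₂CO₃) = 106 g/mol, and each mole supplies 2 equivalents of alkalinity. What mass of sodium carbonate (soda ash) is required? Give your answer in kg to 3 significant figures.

Volume: 246,000 US gal × 3.785 L/gal = 931,110 L.
Alkalinity to add: (74 − 54) = 20 mg/L as CaCO₃ × 931,110 L = 18,620 g as CaCO₃.
Equivalents: 18,620 g ÷ 50 g/eq = 372.4 eq.
Each mole of Na₂CO₃ supplies 2 eq, so 372.4 / 2 = 186.2 mol.
Mass: 186.2 mol × 106 g/mol = 19,740 g.

19.7 kg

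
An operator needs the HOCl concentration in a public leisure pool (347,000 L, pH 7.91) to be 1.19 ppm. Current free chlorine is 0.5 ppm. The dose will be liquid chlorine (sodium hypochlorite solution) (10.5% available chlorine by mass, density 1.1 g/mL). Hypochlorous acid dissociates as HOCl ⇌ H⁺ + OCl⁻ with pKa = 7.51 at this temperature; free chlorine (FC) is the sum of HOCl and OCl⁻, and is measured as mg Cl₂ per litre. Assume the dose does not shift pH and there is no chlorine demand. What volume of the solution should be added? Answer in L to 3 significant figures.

[OCl⁻]/[HOCl] = 10^(pH − pKa) = 10^(7.91 − 7.51) = 2.512; fraction as HOCl = 1/(1 + 2.512) = 0.2847.
Free chlorine required for 1.19 ppm HOCl: 1.19 / 0.2847 = 4.179 ppm.
FC to add: 4.179 − 0.5 = 3.679 mg/L as Cl₂.
Cl₂ equivalent: 3.679 mg/L × 347,000 L = 1277 g.
Product at 10.5% available Cl: 1277 / 0.105 = 12,160 g.
Volume: 12,160 g ÷ 1.1 g/mL = 11,050 mL.

11.1 L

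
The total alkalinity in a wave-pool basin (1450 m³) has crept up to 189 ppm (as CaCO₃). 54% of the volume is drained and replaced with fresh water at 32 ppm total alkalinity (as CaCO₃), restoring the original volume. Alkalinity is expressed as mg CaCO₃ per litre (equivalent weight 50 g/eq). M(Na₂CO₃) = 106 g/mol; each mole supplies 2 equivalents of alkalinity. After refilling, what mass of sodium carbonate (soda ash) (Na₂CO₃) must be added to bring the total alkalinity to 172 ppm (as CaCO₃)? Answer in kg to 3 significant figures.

Volume: 1450 m³ = 1,450,000 L.
After draining 54% and refilling: 189 × 0.46 + 32 × 0.54 = 104.22 ppm.
Deficit to target: 172 − 104.22 = 67.78 mg/L.
As CaCO₃: 67.78 mg/L × 1,450,000 L = 98,280 g; ÷ 50 g/eq ÷ 2 = 982.8 mol Na₂CO₃.
Mass: 982.8 × 106 = 104,200 g.

104 kg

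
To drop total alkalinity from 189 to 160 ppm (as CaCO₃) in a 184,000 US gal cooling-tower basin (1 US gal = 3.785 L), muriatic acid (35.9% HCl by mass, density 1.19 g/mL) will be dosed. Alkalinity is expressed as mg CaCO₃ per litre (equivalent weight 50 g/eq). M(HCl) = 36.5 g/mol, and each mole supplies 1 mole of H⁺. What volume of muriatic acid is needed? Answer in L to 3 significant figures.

34.5 L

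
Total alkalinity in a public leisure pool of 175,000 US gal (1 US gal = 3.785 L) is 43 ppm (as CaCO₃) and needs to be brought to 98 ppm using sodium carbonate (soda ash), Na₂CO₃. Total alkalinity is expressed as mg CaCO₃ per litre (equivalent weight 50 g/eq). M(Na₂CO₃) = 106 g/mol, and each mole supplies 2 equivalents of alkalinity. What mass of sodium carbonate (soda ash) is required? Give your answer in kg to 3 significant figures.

38.6 kg

Volume: 175,000 US gal × 3.785 L/gal = 662,375 L.
Alkalinity to add: (98 − 43) = 55 mg/L as CaCO₃ × 662,375 L = 36,430 g as CaCO₃.
Equivalents: 36,430 g ÷ 50 g/eq = 728.6 eq.
Each mole of Na₂CO₃ supplies 2 eq, so 728.6 / 2 = 364.3 mol.
Mass: 364.3 mol × 106 g/mol = 38,620 g.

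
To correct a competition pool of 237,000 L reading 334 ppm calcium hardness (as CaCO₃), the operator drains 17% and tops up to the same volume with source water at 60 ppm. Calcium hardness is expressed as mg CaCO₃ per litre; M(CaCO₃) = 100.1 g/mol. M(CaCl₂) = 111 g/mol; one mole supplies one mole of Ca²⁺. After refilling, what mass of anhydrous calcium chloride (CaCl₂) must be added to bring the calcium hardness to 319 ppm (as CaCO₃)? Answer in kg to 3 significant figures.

After draining 17% and refilling: 334 × 0.83 + 60 × 0.17 = 287.42 ppm.
Deficit to target: 319 − 287.42 = 31.58 mg/L.
As CaCO₃: 31.58 mg/L × 237,000 L = 7484 g; ÷ 100.1 = 74.77 mol Ca²⁺.
Mass: 74.77 × 111 = 8299 g.

8.30 kg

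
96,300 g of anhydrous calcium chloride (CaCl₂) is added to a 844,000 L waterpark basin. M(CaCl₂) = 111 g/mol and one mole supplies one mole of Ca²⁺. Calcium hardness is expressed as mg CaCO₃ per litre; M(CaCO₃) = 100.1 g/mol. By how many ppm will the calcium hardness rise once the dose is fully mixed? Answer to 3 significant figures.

103 ppm

Moles of Ca²⁺: 96,300 g ÷ 111 g/mol = 867.6 mol.
As CaCO₃: 867.6 mol × 100.1 g/mol = 86,840 g.
Rise: 86,840 g / 844,000 L × 1000 = 102.9 mg/L.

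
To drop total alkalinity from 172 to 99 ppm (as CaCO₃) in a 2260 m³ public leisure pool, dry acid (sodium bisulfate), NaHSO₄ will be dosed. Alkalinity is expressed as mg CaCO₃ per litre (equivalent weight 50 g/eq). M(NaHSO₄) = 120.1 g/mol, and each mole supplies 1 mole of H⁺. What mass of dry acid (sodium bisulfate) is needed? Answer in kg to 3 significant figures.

396 kg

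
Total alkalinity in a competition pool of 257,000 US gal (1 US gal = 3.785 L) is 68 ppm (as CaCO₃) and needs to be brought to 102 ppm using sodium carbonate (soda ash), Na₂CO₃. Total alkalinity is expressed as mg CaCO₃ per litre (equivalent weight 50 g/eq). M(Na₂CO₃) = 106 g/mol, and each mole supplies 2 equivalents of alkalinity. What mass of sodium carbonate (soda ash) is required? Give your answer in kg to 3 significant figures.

35.1 kg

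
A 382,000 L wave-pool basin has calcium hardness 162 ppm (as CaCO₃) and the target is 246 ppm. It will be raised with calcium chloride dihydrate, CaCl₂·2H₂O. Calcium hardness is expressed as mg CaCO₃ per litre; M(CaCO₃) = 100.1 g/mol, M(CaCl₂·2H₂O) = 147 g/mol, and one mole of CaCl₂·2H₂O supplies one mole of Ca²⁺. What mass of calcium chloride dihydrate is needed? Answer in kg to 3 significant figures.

47.1 kg

Hardness to add: (246 − 162) = 84 mg/L as CaCO₃ × 382,000 L = 32,090 g as CaCO₃.
Moles of Ca²⁺ (1 mol Ca²⁺ ≡ 1 mol CaCO₃): 32,090 / 100.1 g/mol = 320.6 mol.
Mass of CaCl₂·2H₂O: 320.6 × 147 = 47,120 g.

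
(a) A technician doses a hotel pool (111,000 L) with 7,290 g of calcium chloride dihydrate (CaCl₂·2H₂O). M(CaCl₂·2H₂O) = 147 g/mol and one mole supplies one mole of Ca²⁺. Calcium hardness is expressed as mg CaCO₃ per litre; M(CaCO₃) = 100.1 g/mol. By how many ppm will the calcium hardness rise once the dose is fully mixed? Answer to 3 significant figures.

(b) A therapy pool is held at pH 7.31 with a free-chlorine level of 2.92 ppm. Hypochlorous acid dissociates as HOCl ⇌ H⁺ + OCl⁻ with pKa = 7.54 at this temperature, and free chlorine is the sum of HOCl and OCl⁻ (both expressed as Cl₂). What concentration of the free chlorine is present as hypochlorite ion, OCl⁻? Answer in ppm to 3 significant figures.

(a) 44.7 ppm; (b) 1.08 ppm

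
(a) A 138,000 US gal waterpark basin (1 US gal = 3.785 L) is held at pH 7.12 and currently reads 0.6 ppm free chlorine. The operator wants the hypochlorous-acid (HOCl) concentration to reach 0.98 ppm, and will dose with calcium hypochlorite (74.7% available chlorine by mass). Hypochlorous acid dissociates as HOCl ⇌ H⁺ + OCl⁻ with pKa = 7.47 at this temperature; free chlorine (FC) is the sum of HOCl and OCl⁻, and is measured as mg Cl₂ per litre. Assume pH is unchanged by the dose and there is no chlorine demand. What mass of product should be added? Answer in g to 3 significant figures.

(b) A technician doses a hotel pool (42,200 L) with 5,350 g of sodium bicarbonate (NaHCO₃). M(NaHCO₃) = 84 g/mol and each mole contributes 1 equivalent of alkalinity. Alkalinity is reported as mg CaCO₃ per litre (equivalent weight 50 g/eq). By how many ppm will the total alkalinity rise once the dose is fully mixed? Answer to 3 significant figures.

(a) 572 g; (b) 75.5 ppm

(a) Volume: 138,000 US gal × 3.785 L/gal = 522,330 L.
(a) [OCl⁻]/[HOCl] = 10^(pH − pKa) = 10^(7.12 − 7.47) = 0.4467; fraction as HOCl = 1/(1 + 0.4467) = 0.6912.
(a) Free chlorine required for 0.98 ppm HOCl: 0.98 / 0.6912 = 1.418 ppm.
(a) FC to add: 1.418 − 0.6 = 0.8177 mg/L as Cl₂.
(a) Cl₂ equivalent: 0.8177 mg/L × 522,330 L = 427.1 g.
(a) Product at 74.7% available Cl: 427.1 / 0.747 = 571.8 g.

(b) Moles of NaHCO₃: 5,350 g ÷ 84 g/mol = 63.69 mol → 63.69 eq of alkalinity.
(b) As CaCO₃: 63.69 eq × 50 g/eq = 3185 g.
(b) Rise: 3185 g / 42,200 L × 1000 = 75.46 mg/L.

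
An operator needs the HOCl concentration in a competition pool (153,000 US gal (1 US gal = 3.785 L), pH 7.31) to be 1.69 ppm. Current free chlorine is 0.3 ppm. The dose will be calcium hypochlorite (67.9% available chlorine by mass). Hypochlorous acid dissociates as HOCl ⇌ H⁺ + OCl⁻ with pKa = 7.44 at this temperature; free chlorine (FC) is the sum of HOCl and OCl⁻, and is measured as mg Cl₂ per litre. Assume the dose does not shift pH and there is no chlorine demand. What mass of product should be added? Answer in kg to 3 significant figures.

Volume: 153,000 US gal × 3.785 L/gal = 579,105 L.
[OCl⁻]/[HOCl] = 10^(pH − pKa) = 10^(7.31 − 7.44) = 0.7413; fraction as HOCl = 1/(1 + 0.7413) = 0.5743.
Free chlorine required for 1.69 ppm HOCl: 1.69 / 0.5743 = 2.943 ppm.
FC to add: 2.943 − 0.3 = 2.643 mg/L as Cl₂.
Cl₂ equivalent: 2.643 mg/L × 579,105 L = 1530 g.
Product at 67.9% available Cl: 1530 / 0.679 = 2254 g.

2.25 kg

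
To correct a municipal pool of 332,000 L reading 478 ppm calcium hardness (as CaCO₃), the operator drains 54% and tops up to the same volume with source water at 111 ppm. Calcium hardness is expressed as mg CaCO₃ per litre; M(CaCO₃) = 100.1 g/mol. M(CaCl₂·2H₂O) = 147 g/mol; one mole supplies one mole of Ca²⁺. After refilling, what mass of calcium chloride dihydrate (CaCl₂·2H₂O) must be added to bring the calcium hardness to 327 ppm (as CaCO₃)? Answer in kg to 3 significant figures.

23.0 kg

After draining 54% and refilling: 478 × 0.46 + 111 × 0.54 = 279.82 ppm.
Deficit to target: 327 − 279.82 = 47.18 mg/L.
As CaCO₃: 47.18 mg/L × 332,000 L = 15,660 g; ÷ 100.1 = 156.5 mol Ca²⁺.
Mass: 156.5 × 147 = 23,000 g.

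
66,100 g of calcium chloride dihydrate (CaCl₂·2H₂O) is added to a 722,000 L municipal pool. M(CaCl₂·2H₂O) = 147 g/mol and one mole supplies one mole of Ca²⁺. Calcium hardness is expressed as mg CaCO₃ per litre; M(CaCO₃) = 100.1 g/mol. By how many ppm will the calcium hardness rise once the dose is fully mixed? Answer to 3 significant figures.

62.3 ppm

Moles of Ca²⁺: 66,100 g ÷ 147 g/mol = 449.7 mol.
As CaCO₃: 449.7 mol × 100.1 g/mol = 45,010 g.
Rise: 45,010 g / 722,000 L × 1000 = 62.34 mg/L.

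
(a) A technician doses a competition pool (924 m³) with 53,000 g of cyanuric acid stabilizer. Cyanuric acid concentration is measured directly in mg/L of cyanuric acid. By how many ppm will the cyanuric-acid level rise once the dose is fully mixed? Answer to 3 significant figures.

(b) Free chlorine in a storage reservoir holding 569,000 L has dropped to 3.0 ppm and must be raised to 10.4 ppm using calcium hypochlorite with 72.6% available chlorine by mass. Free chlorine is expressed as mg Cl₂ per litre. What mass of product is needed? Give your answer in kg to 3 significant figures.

(a) 57.4 ppm; (b) 5.80 kg

(a) Volume: 924 m³ = 924,000 L.
(a) Rise: 53,000 g / 924,000 L × 1000 = 57.36 mg/L.

(b) Chlorine deficit: 10.4 − 3.0 = 7.4 ppm = 7.4 mg/L as Cl₂.
(b) Cl₂ equivalent needed: 7.4 mg/L × 569,000 L = 4,211,000 mg = 4211 g.
(b) Product at 72.6% available chlorine: 4211 / 0.726 = 5800 g.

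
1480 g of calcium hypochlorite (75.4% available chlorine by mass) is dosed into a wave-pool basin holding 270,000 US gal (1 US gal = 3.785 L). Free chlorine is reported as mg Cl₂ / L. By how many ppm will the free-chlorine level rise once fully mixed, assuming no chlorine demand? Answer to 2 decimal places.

Volume: 270,000 US gal × 3.785 L/gal = 1,021,950 L.
Available chlorine delivered: 1480 g × 0.754 = 1116 g as Cl₂.
Concentration rise: 1116 g / 1,021,950 L = 1.092 mg/L = 1.09 ppm.

1.09 ppm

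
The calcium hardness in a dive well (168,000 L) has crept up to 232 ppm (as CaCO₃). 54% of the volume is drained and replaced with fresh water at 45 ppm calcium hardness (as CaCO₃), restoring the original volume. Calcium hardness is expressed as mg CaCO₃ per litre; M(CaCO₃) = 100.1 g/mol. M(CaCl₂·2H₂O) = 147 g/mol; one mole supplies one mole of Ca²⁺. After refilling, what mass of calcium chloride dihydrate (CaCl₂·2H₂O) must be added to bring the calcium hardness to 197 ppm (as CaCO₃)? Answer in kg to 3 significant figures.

After draining 54% and refilling: 232 × 0.46 + 45 × 0.54 = 131.02 ppm.
Deficit to target: 197 − 131.02 = 65.98 mg/L.
As CaCO₃: 65.98 mg/L × 168,000 L = 11,080 g; ÷ 100.1 = 110.7 mol Ca²⁺.
Mass: 110.7 × 147 = 16,280 g.

16.3 kg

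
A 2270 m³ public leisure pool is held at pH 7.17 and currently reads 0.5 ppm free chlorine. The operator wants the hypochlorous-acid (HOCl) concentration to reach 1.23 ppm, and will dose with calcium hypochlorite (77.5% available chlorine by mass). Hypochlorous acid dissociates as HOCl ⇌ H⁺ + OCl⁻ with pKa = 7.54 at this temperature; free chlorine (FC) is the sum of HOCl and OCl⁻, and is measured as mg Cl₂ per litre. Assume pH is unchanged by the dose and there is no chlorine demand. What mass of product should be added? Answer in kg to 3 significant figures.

Volume: 2270 m³ = 2,270,000 L.
[OCl⁻]/[HOCl] = 10^(pH − pKa) = 10^(7.17 − 7.54) = 0.4266; fraction as HOCl = 1/(1 + 0.4266) = 0.701.
Free chlorine required for 1.23 ppm HOCl: 1.23 / 0.701 = 1.755 ppm.
FC to add: 1.755 − 0.5 = 1.255 mg/L as Cl₂.
Cl₂ equivalent: 1.255 mg/L × 2,270,000 L = 2848 g.
Product at 77.5% available Cl: 2848 / 0.775 = 3675 g.

3.68 kg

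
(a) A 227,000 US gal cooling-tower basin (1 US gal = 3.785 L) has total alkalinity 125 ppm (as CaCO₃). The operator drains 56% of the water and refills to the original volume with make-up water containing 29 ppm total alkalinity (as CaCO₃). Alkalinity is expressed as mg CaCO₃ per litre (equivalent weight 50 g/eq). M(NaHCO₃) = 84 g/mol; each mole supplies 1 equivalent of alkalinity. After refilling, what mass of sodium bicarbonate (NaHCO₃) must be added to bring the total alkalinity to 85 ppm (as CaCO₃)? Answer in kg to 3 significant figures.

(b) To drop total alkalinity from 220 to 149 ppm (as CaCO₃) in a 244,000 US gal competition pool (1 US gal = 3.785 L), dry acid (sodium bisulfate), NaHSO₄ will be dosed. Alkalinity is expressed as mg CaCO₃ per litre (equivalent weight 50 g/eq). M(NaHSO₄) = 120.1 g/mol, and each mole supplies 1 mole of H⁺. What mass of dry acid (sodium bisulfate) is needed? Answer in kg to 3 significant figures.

(a) 19.9 kg; (b) 158 kg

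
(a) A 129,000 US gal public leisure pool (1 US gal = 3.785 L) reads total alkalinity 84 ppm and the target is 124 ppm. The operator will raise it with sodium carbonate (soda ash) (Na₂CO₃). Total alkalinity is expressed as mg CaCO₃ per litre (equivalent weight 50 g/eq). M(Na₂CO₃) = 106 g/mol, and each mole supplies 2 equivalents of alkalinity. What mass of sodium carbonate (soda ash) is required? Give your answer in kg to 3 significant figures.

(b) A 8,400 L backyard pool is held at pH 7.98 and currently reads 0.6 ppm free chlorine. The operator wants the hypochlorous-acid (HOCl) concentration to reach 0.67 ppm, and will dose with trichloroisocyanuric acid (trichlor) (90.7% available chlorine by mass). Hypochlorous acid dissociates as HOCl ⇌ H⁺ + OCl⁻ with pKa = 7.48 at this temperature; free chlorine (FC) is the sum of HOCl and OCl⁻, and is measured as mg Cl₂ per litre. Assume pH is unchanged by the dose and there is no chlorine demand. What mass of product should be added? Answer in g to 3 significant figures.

(a) 20.7 kg; (b) 20.3 g

(a) Volume: 129,000 US gal × 3.785 L/gal = 488,265 L.
(a) Alkalinity to add: (124 − 84) = 40 mg/L as CaCO₃ × 488,265 L = 19,530 g as CaCO₃.
(a) Equivalents: 19,530 g ÷ 50 g/eq = 390.6 eq.
(a) Each mole of Na₂CO₃ supplies 2 eq, so 390.6 / 2 = 195.3 mol.
(a) Mass: 195.3 mol × 106 g/mol = 20,700 g.

(b) [OCl⁻]/[HOCl] = 10^(pH − pKa) = 10^(7.98 − 7.48) = 3.162; fraction as HOCl = 1/(1 + 3.162) = 0.2403.
(b) Free chlorine required for 0.67 ppm HOCl: 0.67 / 0.2403 = 2.789 ppm.
(b) FC to add: 2.789 − 0.6 = 2.189 mg/L as Cl₂.
(b) Cl₂ equivalent: 2.189 mg/L × 8,400 L = 18.39 g.
(b) Product at 90.7% available Cl: 18.39 / 0.907 = 20.27 g.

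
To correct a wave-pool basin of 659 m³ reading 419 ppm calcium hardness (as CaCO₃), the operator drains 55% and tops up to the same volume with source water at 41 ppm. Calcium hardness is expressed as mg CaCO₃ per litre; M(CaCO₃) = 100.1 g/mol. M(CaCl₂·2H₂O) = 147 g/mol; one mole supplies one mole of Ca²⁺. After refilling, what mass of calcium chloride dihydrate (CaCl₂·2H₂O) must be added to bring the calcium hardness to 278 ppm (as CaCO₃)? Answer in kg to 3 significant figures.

Volume: 659 m³ = 659,000 L.
After draining 55% and refilling: 419 × 0.45 + 41 × 0.55 = 211.1 ppm.
Deficit to target: 278 − 211.1 = 66.9 mg/L.
As CaCO₃: 66.9 mg/L × 659,000 L = 44,090 g; ÷ 100.1 = 440.4 mol Ca²⁺.
Mass: 440.4 × 147 = 64,740 g.

64.7 kg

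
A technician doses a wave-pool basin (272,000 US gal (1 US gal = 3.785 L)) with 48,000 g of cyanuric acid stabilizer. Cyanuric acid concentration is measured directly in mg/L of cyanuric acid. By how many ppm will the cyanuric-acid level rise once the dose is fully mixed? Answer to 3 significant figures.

Volume: 272,000 US gal × 3.785 L/gal = 1,029,520 L.
Rise: 48,000 g / 1,029,520 L × 1000 = 46.62 mg/L.

46.6 ppm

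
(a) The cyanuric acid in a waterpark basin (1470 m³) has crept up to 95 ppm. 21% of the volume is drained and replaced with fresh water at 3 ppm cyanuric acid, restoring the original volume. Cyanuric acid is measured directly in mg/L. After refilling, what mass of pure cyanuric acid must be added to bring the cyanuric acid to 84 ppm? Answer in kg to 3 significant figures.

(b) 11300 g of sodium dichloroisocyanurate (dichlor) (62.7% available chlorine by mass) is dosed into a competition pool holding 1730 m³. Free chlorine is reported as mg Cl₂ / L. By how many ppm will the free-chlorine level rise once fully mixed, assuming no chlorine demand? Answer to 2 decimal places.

(a) 12.2 kg; (b) 4.10 ppm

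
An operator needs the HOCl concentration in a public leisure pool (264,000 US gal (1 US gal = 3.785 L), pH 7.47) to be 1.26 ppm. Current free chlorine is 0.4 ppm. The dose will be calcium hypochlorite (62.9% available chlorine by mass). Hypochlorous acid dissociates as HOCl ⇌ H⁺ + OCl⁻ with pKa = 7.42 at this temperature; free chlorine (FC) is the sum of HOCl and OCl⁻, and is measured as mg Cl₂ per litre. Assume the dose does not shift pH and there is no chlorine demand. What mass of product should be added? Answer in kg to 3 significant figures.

3.61 kg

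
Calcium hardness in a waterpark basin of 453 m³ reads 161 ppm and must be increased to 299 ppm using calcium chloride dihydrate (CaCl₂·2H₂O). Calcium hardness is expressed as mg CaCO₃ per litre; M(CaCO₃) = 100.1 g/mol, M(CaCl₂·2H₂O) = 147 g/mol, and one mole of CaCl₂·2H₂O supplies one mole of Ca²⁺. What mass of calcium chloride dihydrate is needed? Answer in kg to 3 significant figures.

91.8 kg

Volume: 453 m³ = 453,000 L.
Hardness to add: (299 − 161) = 138 mg/L as CaCO₃ × 453,000 L = 62,510 g as CaCO₃.
Moles of Ca²⁺ (1 mol Ca²⁺ ≡ 1 mol CaCO₃): 62,510 / 100.1 g/mol = 624.5 mol.
Mass of CaCl₂·2H₂O: 624.5 × 147 = 91,800 g.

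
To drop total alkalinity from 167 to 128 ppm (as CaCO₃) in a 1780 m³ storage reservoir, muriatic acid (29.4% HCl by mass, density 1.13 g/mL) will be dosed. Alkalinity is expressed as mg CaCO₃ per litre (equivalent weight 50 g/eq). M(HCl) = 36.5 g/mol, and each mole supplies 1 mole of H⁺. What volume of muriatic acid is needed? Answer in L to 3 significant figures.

Volume: 1780 m³ = 1,780,000 L.
Alkalinity to neutralize: (167 − 128) = 39 mg/L as CaCO₃ × 1,780,000 L = 69,420 g as CaCO₃.
Equivalents of H⁺ required: 69,420 ÷ 50 g/eq = 1388 eq = 1388 mol HCl.
Mass of HCl: 1388 × 36.5 = 50,680 g.
Mass of 29.4% solution: 50,680 / 0.294 = 172,400 g.
Volume: 172,400 g ÷ 1.13 g/mL = 152,500 mL.

153 L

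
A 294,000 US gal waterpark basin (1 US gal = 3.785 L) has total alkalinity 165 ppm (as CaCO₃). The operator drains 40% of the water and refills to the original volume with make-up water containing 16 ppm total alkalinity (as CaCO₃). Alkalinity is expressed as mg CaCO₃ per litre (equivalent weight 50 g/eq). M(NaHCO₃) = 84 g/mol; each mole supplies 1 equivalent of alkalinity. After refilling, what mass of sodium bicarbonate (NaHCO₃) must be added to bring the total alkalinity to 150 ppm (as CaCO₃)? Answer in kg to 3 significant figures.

Volume: 294,000 US gal × 3.785 L/gal = 1,112,790 L.
After draining 40% and refilling: 165 × 0.60 + 16 × 0.40 = 105.4 ppm.
Deficit to target: 150 − 105.4 = 44.6 mg/L.
As CaCO₃: 44.6 mg/L × 1,112,790 L = 49,630 g; ÷ 50 g/eq ÷ 1 = 992.6 mol NaHCO₃.
Mass: 992.6 × 84 = 83,380 g.

83.4 kg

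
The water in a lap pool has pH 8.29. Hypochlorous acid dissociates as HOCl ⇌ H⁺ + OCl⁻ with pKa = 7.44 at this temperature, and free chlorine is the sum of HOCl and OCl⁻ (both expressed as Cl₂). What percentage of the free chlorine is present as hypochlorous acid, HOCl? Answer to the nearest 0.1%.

[OCl⁻]/[HOCl] = 10^(pH − pKa) = 10^(8.29 − 7.44) = 10^0.85 = 7.079.
Fraction as HOCl = 1 / (1 + 7.079) = 0.1238.

12.4%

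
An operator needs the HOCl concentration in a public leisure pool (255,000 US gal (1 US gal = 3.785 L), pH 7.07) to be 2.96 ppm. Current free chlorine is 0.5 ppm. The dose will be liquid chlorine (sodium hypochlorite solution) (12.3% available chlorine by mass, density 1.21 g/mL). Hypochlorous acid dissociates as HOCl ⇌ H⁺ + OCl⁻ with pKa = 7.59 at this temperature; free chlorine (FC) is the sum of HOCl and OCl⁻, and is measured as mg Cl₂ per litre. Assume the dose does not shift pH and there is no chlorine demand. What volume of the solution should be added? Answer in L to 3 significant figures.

21.8 L

Volume: 255,000 US gal × 3.785 L/gal = 965,175 L.
[OCl⁻]/[HOCl] = 10^(pH − pKa) = 10^(7.07 − 7.59) = 0.302; fraction as HOCl = 1/(1 + 0.302) = 0.7681.
Free chlorine required for 2.96 ppm HOCl: 2.96 / 0.7681 = 3.854 ppm.
FC to add: 3.854 − 0.5 = 3.354 mg/L as Cl₂.
Cl₂ equivalent: 3.354 mg/L × 965,175 L = 3237 g.
Product at 12.3% available Cl: 3237 / 0.123 = 26,320 g.
Volume: 26,320 g ÷ 1.21 g/mL = 21,750 mL.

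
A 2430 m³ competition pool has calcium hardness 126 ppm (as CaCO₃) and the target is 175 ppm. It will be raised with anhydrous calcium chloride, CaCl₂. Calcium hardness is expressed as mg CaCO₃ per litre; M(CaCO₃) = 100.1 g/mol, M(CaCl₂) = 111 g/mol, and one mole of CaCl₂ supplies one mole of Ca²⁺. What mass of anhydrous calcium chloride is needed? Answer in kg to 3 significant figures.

132 kg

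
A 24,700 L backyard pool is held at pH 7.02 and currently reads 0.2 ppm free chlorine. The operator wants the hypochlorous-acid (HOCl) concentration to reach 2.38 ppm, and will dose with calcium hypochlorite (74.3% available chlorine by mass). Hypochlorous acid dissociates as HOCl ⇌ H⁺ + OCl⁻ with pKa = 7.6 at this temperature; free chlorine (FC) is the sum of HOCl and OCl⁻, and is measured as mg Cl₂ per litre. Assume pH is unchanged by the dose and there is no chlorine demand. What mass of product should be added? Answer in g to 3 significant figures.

[OCl⁻]/[HOCl] = 10^(pH − pKa) = 10^(7.02 − 7.6) = 0.263; fraction as HOCl = 1/(1 + 0.263) = 0.7917.
Free chlorine required for 2.38 ppm HOCl: 2.38 / 0.7917 = 3.006 ppm.
FC to add: 3.006 − 0.2 = 2.806 mg/L as Cl₂.
Cl₂ equivalent: 2.806 mg/L × 24,700 L = 69.31 g.
Product at 74.3% available Cl: 69.31 / 0.743 = 93.28 g.

93.3 g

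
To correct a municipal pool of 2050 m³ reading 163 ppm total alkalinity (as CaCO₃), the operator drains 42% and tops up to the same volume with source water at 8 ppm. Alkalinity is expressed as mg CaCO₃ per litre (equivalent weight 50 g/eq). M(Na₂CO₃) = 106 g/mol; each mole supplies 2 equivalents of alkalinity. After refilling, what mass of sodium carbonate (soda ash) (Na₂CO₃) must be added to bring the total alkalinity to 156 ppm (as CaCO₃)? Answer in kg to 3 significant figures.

126 kg

Volume: 2050 m³ = 2,050,000 L.
After draining 42% and refilling: 163 × 0.58 + 8 × 0.42 = 97.9 ppm.
Deficit to target: 156 − 97.9 = 58.1 mg/L.
As CaCO₃: 58.1 mg/L × 2,050,000 L = 119,100 g; ÷ 50 g/eq ÷ 2 = 1191 mol Na₂CO₃.
Mass: 1191 × 106 = 126,300 g.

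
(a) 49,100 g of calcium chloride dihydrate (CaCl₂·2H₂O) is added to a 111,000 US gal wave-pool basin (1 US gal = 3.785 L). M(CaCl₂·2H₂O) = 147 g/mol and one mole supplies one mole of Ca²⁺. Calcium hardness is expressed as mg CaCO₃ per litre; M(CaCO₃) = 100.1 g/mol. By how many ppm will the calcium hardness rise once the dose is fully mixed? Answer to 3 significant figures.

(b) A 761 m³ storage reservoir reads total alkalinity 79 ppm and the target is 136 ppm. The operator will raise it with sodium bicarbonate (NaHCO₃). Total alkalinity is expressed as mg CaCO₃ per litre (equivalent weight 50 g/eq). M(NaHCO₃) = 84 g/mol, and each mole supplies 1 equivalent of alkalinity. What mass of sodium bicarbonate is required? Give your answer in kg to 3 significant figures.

(a) 79.6 ppm; (b) 72.9 kg

(a) Volume: 111,000 US gal × 3.785 L/gal = 420,135 L.
(a) Moles of Ca²⁺: 49,100 g ÷ 147 g/mol = 334 mol.
(a) As CaCO₃: 334 mol × 100.1 g/mol = 33,430 g.
(a) Rise: 33,430 g / 420,135 L × 1000 = 79.58 mg/L.

(b) Volume: 761 m³ = 761,000 L.
(b) Alkalinity to add: (136 − 79) = 57 mg/L as CaCO₃ × 761,000 L = 43,380 g as CaCO₃.
(b) Equivalents: 43,380 g ÷ 50 g/eq = 867.5 eq.
(b) NaHCO₃ supplies 1 eq per mole → 867.5 mol.
(b) Mass: 867.5 mol × 84 g/mol = 72,870 g.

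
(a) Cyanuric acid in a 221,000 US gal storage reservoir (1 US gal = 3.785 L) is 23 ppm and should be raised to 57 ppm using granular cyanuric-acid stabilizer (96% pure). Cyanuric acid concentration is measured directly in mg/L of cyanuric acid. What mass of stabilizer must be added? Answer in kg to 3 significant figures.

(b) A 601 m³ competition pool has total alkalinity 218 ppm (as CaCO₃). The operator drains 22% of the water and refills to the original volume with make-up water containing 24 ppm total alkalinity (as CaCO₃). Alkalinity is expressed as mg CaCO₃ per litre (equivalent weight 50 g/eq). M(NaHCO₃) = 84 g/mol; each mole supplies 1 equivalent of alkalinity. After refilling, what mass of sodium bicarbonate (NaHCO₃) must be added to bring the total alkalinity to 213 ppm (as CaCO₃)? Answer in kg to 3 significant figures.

(a) Volume: 221,000 US gal × 3.785 L/gal = 836,485 L.
(a) CYA to add: (57 − 23) = 34 mg/L × 836,485 L = 28,440 g cyanuric acid.
(a) At 96% purity: 28,440 / 0.96 = 29,630 g product.

(b) Volume: 601 m³ = 601,000 L.
(b) After draining 22% and refilling: 218 × 0.78 + 24 × 0.22 = 175.32 ppm.
(b) Deficit to target: 213 − 175.32 = 37.68 mg/L.
(b) As CaCO₃: 37.68 mg/L × 601,000 L = 22,650 g; ÷ 50 g/eq ÷ 1 = 452.9 mol NaHCO₃.
(b) Mass: 452.9 × 84 = 38,040 g.

(a) 29.6 kg; (b) 38.0 kg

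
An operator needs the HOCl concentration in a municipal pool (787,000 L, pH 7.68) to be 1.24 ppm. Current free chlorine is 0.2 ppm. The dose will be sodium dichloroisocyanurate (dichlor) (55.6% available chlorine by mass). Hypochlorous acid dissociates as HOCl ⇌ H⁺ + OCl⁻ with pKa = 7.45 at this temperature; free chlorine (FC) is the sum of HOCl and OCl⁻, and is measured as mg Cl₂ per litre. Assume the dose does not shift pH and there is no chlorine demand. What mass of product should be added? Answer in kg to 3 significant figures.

[OCl⁻]/[HOCl] = 10^(pH − pKa) = 10^(7.68 − 7.45) = 1.698; fraction as HOCl = 1/(1 + 1.698) = 0.3706.
Free chlorine required for 1.24 ppm HOCl: 1.24 / 0.3706 = 3.346 ppm.
FC to add: 3.346 − 0.2 = 3.146 mg/L as Cl₂.
Cl₂ equivalent: 3.146 mg/L × 787,000 L = 2476 g.
Product at 55.6% available Cl: 2476 / 0.556 = 4453 g.

4.45 kg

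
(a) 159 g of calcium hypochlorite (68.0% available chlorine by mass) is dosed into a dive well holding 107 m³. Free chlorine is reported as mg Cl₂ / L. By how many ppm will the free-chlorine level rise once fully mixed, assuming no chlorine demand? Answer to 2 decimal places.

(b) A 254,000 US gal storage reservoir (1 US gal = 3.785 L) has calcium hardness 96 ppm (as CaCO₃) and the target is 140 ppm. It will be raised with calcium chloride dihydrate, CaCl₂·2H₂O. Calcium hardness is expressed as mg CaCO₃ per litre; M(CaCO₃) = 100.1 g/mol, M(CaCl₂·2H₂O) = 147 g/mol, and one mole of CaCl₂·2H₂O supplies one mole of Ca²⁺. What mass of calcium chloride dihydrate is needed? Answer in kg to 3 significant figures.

(a) 1.01 ppm; (b) 62.1 kg

(a) Volume: 107 m³ = 107,000 L.
(a) Available chlorine delivered: 159 g × 0.68 = 108.1 g as Cl₂.
(a) Concentration rise: 108.1 g / 107,000 L = 1.01 mg/L = 1.01 ppm.

(b) Volume: 254,000 US gal × 3.785 L/gal = 961,390 L.
(b) Hardness to add: (140 − 96) = 44 mg/L as CaCO₃ × 961,390 L = 42,300 g as CaCO₃.
(b) Moles of Ca²⁺ (1 mol Ca²⁺ ≡ 1 mol CaCO₃): 42,300 / 100.1 g/mol = 422.6 mol.
(b) Mass of CaCl₂·2H₂O: 422.6 × 147 = 62,120 g.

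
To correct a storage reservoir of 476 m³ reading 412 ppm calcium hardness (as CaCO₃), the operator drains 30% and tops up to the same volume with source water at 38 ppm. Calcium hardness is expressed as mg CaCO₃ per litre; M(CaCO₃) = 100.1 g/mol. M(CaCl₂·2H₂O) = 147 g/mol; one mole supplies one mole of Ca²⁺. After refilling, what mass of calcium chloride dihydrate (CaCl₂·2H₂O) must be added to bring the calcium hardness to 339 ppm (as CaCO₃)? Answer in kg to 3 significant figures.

27.4 kg

Volume: 476 m³ = 476,000 L.
After draining 30% and refilling: 412 × 0.70 + 38 × 0.30 = 299.8 ppm.
Deficit to target: 339 − 299.8 = 39.2 mg/L.
As CaCO₃: 39.2 mg/L × 476,000 L = 18,660 g; ÷ 100.1 = 186.4 mol Ca²⁺.
Mass: 186.4 × 147 = 27,400 g.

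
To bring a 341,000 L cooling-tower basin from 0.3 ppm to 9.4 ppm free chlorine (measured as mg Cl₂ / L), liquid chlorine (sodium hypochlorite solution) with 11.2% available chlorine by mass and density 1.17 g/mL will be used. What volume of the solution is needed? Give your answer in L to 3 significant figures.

Chlorine deficit: 9.4 − 0.3 = 9.1 ppm = 9.1 mg/L as Cl₂.
Cl₂ equivalent needed: 9.1 mg/L × 341,000 L = 3,103,000 mg = 3103 g.
Product at 11.2% available chlorine: 3103 / 0.112 = 27,710 g.
Volume at density 1.17 g/mL: 27,710 g ÷ 1.17 g/mL = 23,680 mL.

23.7 L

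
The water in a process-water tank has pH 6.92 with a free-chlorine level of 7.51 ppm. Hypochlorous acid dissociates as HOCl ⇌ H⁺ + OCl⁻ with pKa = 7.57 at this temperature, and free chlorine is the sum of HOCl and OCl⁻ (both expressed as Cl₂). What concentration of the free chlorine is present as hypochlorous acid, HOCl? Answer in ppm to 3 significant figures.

[OCl⁻]/[HOCl] = 10^(pH − pKa) = 10^(6.92 − 7.57) = 10^-0.65 = 0.2239.
Fraction as HOCl = 1 / (1 + 0.2239) = 0.8171.
HOCl = 0.8171 × 7.51 ppm = 6.136 ppm.

6.14 ppm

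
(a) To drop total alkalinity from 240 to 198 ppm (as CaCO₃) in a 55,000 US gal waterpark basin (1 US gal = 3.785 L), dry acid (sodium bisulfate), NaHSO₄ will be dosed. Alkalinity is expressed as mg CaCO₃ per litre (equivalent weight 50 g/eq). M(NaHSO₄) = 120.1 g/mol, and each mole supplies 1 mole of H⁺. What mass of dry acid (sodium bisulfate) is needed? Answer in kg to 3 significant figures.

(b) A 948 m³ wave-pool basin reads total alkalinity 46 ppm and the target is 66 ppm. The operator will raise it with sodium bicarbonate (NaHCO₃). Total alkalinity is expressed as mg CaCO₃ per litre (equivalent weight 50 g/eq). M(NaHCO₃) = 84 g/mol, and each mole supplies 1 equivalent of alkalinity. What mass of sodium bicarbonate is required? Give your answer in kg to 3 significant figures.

(a) 21.0 kg; (b) 31.9 kg

(a) Volume: 55,000 US gal × 3.785 L/gal = 208,175 L.
(a) Alkalinity to neutralize: (240 − 198) = 42 mg/L as CaCO₃ × 208,175 L = 8743 g as CaCO₃.
(a) Equivalents of H⁺ required: 8743 ÷ 50 g/eq = 174.9 eq = 174.9 mol NaHSO₄.
(a) Mass of NaHSO₄: 174.9 × 120.1 = 21,000 g.

(b) Volume: 948 m³ = 948,000 L.
(b) Alkalinity to add: (66 − 46) = 20 mg/L as CaCO₃ × 948,000 L = 18,960 g as CaCO₃.
(b) Equivalents: 18,960 g ÷ 50 g/eq = 379.2 eq.
(b) NaHCO₃ supplies 1 eq per mole → 379.2 mol.
(b) Mass: 379.2 mol × 84 g/mol = 31,850 g.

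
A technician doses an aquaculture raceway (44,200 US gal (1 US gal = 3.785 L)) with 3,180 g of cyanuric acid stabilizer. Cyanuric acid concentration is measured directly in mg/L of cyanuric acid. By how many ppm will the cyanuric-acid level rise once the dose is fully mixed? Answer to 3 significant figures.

19.0 ppm

Volume: 44,200 US gal × 3.785 L/gal = 167,297 L.
Rise: 3,180 g / 167,297 L × 1000 = 19.01 mg/L.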